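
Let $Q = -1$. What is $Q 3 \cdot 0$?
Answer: $0$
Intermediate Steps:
$Q 3 \cdot 0 = \left(-1\right) 3 \cdot 0 = \left(-3\right) 0 = 0$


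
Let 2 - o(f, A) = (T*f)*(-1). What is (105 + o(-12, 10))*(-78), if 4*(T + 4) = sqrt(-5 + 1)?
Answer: -12090 + 468*I ≈ -12090.0 + 468.0*I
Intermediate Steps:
T = -4 + I/2 (T = -4 + sqrt(-5 + 1)/4 = -4 + sqrt(-4)/4 = -4 + (2*I)/4 = -4 + I/2 ≈ -4.0 + 0.5*I)
o(f, A) = 2 + f*(-4 + I/2) (o(f, A) = 2 - (-4 + I/2)*f*(-1) = 2 - f*(-4 + I/2)*(-1) = 2 - (-1)*f*(-4 + I/2) = 2 + f*(-4 + I/2))
(105 + o(-12, 10))*(-78) = (105 + (2 - 1/2*(-12)*(8 - I)))*(-78) = (105 + (2 + (48 - 6*I)))*(-78) = (105 + (50 - 6*I))*(-78) = (155 - 6*I)*(-78) = -12090 + 468*I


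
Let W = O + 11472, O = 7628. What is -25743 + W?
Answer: -6643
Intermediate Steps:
W = 19100 (W = 7628 + 11472 = 19100)
-25743 + W = -25743 + 19100 = -6643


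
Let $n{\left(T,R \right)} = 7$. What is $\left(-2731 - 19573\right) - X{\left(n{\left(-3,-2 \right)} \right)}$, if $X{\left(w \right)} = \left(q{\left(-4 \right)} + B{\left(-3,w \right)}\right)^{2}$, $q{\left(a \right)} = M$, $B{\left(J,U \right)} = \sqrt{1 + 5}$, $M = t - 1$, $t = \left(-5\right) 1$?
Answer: $-22346 + 12 \sqrt{6} \approx -22317.0$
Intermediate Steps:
$t = -5$
$M = -6$ ($M = -5 - 1 = -6$)
$B{\left(J,U \right)} = \sqrt{6}$
$q{\left(a \right)} = -6$
$X{\left(w \right)} = \left(-6 + \sqrt{6}\right)^{2}$
$\left(-2731 - 19573\right) - X{\left(n{\left(-3,-2 \right)} \right)} = \left(-2731 - 19573\right) - \left(6 - \sqrt{6}\right)^{2} = -22304 - \left(6 - \sqrt{6}\right)^{2}$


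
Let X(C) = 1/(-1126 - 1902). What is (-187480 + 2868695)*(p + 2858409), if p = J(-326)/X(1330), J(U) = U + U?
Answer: 12957413887975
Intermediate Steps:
X(C) = -1/3028 (X(C) = 1/(-3028) = -1/3028)
J(U) = 2*U
p = 1974256 (p = (2*(-326))/(-1/3028) = -652*(-3028) = 1974256)
(-187480 + 2868695)*(p + 2858409) = (-187480 + 2868695)*(1974256 + 2858409) = 2681215*4832665 = 12957413887975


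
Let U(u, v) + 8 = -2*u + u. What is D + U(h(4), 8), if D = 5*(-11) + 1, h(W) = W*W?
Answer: -78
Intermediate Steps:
h(W) = W²
D = -54 (D = -55 + 1 = -54)
U(u, v) = -8 - u (U(u, v) = -8 + (-2*u + u) = -8 - u)
D + U(h(4), 8) = -54 + (-8 - 1*4²) = -54 + (-8 - 1*16) = -54 + (-8 - 16) = -54 - 24 = -78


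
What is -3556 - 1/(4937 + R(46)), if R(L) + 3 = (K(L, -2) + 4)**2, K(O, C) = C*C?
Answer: -17772889/4998 ≈ -3556.0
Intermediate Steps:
K(O, C) = C**2
R(L) = 61 (R(L) = -3 + ((-2)**2 + 4)**2 = -3 + (4 + 4)**2 = -3 + 8**2 = -3 + 64 = 61)
-3556 - 1/(4937 + R(46)) = -3556 - 1/(4937 + 61) = -3556 - 1/4998 = -17772889/4998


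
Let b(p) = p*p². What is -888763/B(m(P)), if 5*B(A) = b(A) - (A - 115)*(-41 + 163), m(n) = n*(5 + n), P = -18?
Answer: -4443815/12798386 ≈ -0.34722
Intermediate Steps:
b(p) = p³
B(A) = 2806 - 122*A/5 + A³/5 (B(A) = (A³ - (A - 115)*(-41 + 163))/5 = (A³ - (-115 + A)*122)/5 = (A³ - (-14030 + 122*A))/5 = (A³ + (14030 - 122*A))/5 = (14030 + A³ - 122*A)/5 = 2806 - 122*A/5 + A³/5)
-888763/B(m(P)) = -888763/(2806 - (-2196)*(5 - 18)/5 + (-18*(5 - 18))³/5) = -888763/(2806 - (-2196)*(-13)/5 + (-18*(-13))³/5) = -888763/(2806 - 122/5*234 + (⅕)*234³) = -888763/(2806 - 28548/5 + (⅕)*12812904) = -888763/(2806 - 28548/5 + 12812904/5) = -888763/12798386/5 = -888763*5/12798386 = -4443815/12798386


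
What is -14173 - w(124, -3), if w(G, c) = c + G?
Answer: -14294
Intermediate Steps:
w(G, c) = G + c
-14173 - w(124, -3) = -14173 - (124 - 3) = -14173 - 1*121 = -14173 - 121 = -14294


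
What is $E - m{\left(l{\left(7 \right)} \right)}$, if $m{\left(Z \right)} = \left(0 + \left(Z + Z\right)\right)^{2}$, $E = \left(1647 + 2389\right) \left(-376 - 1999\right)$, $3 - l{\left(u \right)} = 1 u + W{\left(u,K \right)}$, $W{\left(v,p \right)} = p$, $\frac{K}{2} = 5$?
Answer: $-9586284$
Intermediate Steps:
$K = 10$ ($K = 2 \cdot 5 = 10$)
$l{\left(u \right)} = -7 - u$ ($l{\left(u \right)} = 3 - \left(1 u + 10\right) = 3 - \left(u + 10\right) = 3 - \left(10 + u\right) = -7 - u$)
$E = -9585500$ ($E = 4036 \left(-2375\right) = -9585500$)
$m{\left(Z \right)} = 4 Z^{2}$ ($m{\left(Z \right)} = \left(0 + 2 Z\right)^{2} = \left(2 Z\right)^{2} = 4 Z^{2}$)
$E - m{\left(l{\left(7 \right)} \right)} = -9585500 - 4 \left(-7 - 7\right)^{2} = -9585500 - 4 \left(-14\right)^{2} = -9585500 - 4 \cdot 196 = -9585500 - 784 = -9586284$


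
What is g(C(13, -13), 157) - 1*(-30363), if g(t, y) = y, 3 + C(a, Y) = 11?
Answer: 30520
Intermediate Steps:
C(a, Y) = 8 (C(a, Y) = -3 + 11 = 8)
g(C(13, -13), 157) - 1*(-30363) = 157 - 1*(-30363) = 157 + 30363 = 30520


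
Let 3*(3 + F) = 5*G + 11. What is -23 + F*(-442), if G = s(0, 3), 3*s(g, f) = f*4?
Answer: -9793/3 ≈ -3264.3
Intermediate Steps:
s(g, f) = 4*f/3 (s(g, f) = (f*4)/3 = (4*f)/3 = 4*f/3)
G = 4 (G = (4/3)*3 = 4)
F = 22/3 (F = -3 + (5*4 + 11)/3 = -3 + (20 + 11)/3 = -3 + (1/3)*31 = -3 + 31/3 = 22/3 ≈ 7.3333)
-23 + F*(-442) = -23 + (22/3)*(-442) = -23 - 9724/3 = -9793/3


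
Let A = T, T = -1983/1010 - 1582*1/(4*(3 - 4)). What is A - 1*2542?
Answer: -1084974/505 ≈ -2148.5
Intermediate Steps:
T = 198736/505 (T = -1983*1/1010 - 1582/(4*(-1)) = -1983/1010 - 1582/(-4) = -1983/1010 - 1582*(-¼) = -1983/1010 + 791/2 = 198736/505 ≈ 393.54)
A = 198736/505 ≈ 393.54
A - 1*2542 = 198736/505 - 1*2542 = 198736/505 - 2542 = -1084974/505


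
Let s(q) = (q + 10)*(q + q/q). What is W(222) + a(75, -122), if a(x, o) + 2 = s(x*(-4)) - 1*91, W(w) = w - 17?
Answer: 86822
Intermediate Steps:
s(q) = (1 + q)*(10 + q) (s(q) = (10 + q)*(q + 1) = (10 + q)*(1 + q) = (1 + q)*(10 + q))
W(w) = -17 + w
a(x, o) = -83 - 44*x + 16*x² (a(x, o) = -2 + ((10 + (x*(-4))² + 11*(x*(-4))) - 1*91) = -2 + ((10 + (-4*x)² + 11*(-4*x)) - 91) = -2 + ((10 + 16*x² - 44*x) - 91) = -2 + ((10 - 44*x + 16*x²) - 91) = -2 + (-81 - 44*x + 16*x²) = -83 - 44*x + 16*x²)
W(222) + a(75, -122) = (-17 + 222) + (-83 - 44*75 + 16*75²) = 205 + (-83 - 3300 + 16*5625) = 205 + (-83 - 3300 + 90000) = 205 + 86617 = 86822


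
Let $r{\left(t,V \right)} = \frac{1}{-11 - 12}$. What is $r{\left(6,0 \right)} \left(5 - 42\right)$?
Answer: $\frac{37}{23} \approx 1.6087$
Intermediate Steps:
$r{\left(t,V \right)} = - \frac{1}{23}$ ($r{\left(t,V \right)} = \frac{1}{-23} = - \frac{1}{23}$)
$r{\left(6,0 \right)} \left(5 - 42\right) = - \frac{5 - 42}{23} = \left(- \frac{1}{23}\right) \left(-37\right) = \frac{37}{23}$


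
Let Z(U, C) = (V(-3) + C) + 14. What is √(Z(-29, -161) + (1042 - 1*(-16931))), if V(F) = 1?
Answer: √17827 ≈ 133.52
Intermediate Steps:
Z(U, C) = 15 + C (Z(U, C) = (1 + C) + 14 = 15 + C)
√(Z(-29, -161) + (1042 - 1*(-16931))) = √((15 - 161) + (1042 - 1*(-16931))) = √(-146 + (1042 + 16931)) = √(-146 + 17973) = √17827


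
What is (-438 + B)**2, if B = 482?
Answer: 1936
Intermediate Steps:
(-438 + B)**2 = (-438 + 482)**2 = 44**2 = 1936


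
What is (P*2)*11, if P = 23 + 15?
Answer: 836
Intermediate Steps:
P = 38
(P*2)*11 = (38*2)*11 = 76*11 = 836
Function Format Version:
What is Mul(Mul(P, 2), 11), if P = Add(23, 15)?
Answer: 836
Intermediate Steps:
P = 38
Mul(Mul(P, 2), 11) = Mul(Mul(38, 2), 11) = Mul(76, 11) = 836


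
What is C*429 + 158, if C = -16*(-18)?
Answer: 123710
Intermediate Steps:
C = 288
C*429 + 158 = 288*429 + 158 = 123552 + 158 = 123710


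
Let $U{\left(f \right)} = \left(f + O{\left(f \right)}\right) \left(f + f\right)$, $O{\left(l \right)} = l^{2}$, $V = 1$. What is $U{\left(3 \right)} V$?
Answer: $72$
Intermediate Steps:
$U{\left(f \right)} = 2 f \left(f + f^{2}\right)$ ($U{\left(f \right)} = \left(f + f^{2}\right) \left(f + f\right) = \left(f + f^{2}\right) 2 f = 2 f \left(f + f^{2}\right)$)
$U{\left(3 \right)} V = 2 \cdot 3^{2} \left(1 + 3\right) 1 = 2 \cdot 9 \cdot 4 \cdot 1 = 72 \cdot 1 = 72$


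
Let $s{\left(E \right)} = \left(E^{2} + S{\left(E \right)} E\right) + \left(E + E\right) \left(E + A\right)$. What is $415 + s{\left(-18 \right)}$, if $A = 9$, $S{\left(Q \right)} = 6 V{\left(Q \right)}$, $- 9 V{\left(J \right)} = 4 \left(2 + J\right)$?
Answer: $295$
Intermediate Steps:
$V{\left(J \right)} = - \frac{8}{9} - \frac{4 J}{9}$ ($V{\left(J \right)} = - \frac{4 \left(2 + J\right)}{9} = - \frac{8 + 4 J}{9} = - \frac{8}{9} - \frac{4 J}{9}$)
$S{\left(Q \right)} = - \frac{16}{3} - \frac{8 Q}{3}$ ($S{\left(Q \right)} = 6 \left(- \frac{8}{9} - \frac{4 Q}{9}\right) = - \frac{16}{3} - \frac{8 Q}{3}$)
$s{\left(E \right)} = E^{2} + E \left(- \frac{16}{3} - \frac{8 E}{3}\right) + 2 E \left(9 + E\right)$ ($s{\left(E \right)} = \left(E^{2} + \left(- \frac{16}{3} - \frac{8 E}{3}\right) E\right) + \left(E + E\right) \left(E + 9\right) = \left(E^{2} + E \left(- \frac{16}{3} - \frac{8 E}{3}\right)\right) + 2 E \left(9 + E\right) = E^{2} + E \left(- \frac{16}{3} - \frac{8 E}{3}\right) + 2 E \left(9 + E\right)$)
$415 + s{\left(-18 \right)} = 415 + \frac{1}{3} \left(-18\right) \left(38 - 18\right) = 415 + \frac{1}{3} \left(-18\right) 20 = 415 - 120 = 295$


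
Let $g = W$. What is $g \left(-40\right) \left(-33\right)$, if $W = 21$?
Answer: $27720$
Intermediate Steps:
$g = 21$
$g \left(-40\right) \left(-33\right) = 21 \left(-40\right) \left(-33\right) = \left(-840\right) \left(-33\right) = 27720$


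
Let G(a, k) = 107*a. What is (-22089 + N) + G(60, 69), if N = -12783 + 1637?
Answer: -26815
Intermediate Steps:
N = -11146
(-22089 + N) + G(60, 69) = (-22089 - 11146) + 107*60 = -33235 + 6420 = -26815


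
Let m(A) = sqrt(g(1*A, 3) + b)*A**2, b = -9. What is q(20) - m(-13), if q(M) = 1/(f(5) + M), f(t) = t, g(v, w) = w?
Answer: 1/25 - 169*I*sqrt(6) ≈ 0.04 - 413.96*I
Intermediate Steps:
q(M) = 1/(5 + M)
m(A) = I*sqrt(6)*A**2 (m(A) = sqrt(3 - 9)*A**2 = sqrt(-6)*A**2 = (I*sqrt(6))*A**2 = I*sqrt(6)*A**2)
q(20) - m(-13) = 1/(5 + 20) - I*sqrt(6)*(-13)**2 = 1/25 - I*sqrt(6)*169 = 1/25 - 169*I*sqrt(6)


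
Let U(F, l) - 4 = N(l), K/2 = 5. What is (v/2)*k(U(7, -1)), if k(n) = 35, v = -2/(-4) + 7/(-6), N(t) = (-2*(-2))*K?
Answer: -35/3 ≈ -11.667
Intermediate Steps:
K = 10 (K = 2*5 = 10)
N(t) = 40 (N(t) = -2*(-2)*10 = 4*10 = 40)
U(F, l) = 44 (U(F, l) = 4 + 40 = 44)
v = -⅔ (v = -2*(-¼) + 7*(-⅙) = ½ - 7/6 = -⅔ ≈ -0.66667)
(v/2)*k(U(7, -1)) = -⅔/2*35 = -⅔*½*35 = -⅓*35 = -35/3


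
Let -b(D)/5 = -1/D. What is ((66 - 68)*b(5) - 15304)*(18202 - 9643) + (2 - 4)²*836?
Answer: -131000710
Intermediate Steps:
b(D) = 5/D (b(D) = -5*(-1)/D = -(-5)/D = 5/D)
((66 - 68)*b(5) - 15304)*(18202 - 9643) + (2 - 4)²*836 = ((66 - 68)*(5/5) - 15304)*(18202 - 9643) + (2 - 4)²*836 = (-10/5 - 15304)*8559 + (-2)²*836 = (-2*1 - 15304)*8559 + 4*836 = (-2 - 15304)*8559 + 3344 = -15306*8559 + 3344 = -131004054 + 3344 = -131000710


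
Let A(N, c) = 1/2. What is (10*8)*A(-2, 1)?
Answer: 40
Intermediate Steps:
A(N, c) = ½
(10*8)*A(-2, 1) = (10*8)*(½) = 80*(½) = 40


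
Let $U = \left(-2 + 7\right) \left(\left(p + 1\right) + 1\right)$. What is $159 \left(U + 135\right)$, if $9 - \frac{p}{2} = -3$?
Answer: $42135$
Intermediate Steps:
$p = 24$ ($p = 18 - -6 = 18 + 6 = 24$)
$U = 130$ ($U = \left(-2 + 7\right) \left(\left(24 + 1\right) + 1\right) = 5 \left(25 + 1\right) = 5 \cdot 26 = 130$)
$159 \left(U + 135\right) = 159 \left(130 + 135\right) = 159 \cdot 265 = 42135$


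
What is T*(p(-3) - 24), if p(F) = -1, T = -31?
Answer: 775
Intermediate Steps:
T*(p(-3) - 24) = -31*(-1 - 24) = -31*(-25) = 775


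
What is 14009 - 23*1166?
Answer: -12809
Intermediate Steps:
14009 - 23*1166 = 14009 - 26818 = -12809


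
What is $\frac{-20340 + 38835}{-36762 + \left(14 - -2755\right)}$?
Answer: $- \frac{685}{1259} \approx -0.54408$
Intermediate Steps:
$\frac{-20340 + 38835}{-36762 + \left(14 - -2755\right)} = \frac{18495}{-36762 + \left(14 + 2755\right)} = \frac{18495}{-36762 + 2769} = \frac{18495}{-33993} = 18495 \left(- \frac{1}{33993}\right) = - \frac{685}{1259}$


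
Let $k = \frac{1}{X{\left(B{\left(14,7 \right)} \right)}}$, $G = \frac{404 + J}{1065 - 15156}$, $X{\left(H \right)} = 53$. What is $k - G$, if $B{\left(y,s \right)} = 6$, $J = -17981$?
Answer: $- \frac{43690}{35563} \approx -1.2285$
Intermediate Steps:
$G = \frac{837}{671}$ ($G = \frac{404 - 17981}{1065 - 15156} = - \frac{17577}{-14091} = \left(-17577\right) \left(- \frac{1}{14091}\right) = \frac{837}{671} \approx 1.2474$)
$k = \frac{1}{53} \approx 0.018868$
$k - G = \frac{1}{53} - \frac{837}{671} = - \frac{43690}{35563}$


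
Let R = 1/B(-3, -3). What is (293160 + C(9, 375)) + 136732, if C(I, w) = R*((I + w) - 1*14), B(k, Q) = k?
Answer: 1289306/3 ≈ 4.2977e+5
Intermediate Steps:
R = -⅓ (R = 1/(-3) = -⅓ ≈ -0.33333)
C(I, w) = 14/3 - I/3 - w/3 (C(I, w) = -((I + w) - 1*14)/3 = -((I + w) - 14)/3 = -(-14 + I + w)/3 = 14/3 - I/3 - w/3)
(293160 + C(9, 375)) + 136732 = (293160 + (14/3 - ⅓*9 - ⅓*375)) + 136732 = (293160 + (14/3 - 3 - 125)) + 136732 = (293160 - 370/3) + 136732 = 879110/3 + 136732 = 1289306/3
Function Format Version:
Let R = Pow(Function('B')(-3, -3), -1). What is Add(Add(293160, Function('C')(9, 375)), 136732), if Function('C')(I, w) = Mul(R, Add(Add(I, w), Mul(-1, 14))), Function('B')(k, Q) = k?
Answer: Rational(1289306, 3) ≈ 4.2977e+5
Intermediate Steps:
R = Rational(-1, 3) (R = Pow(-3, -1) = Rational(-1, 3) ≈ -0.33333)
Function('C')(I, w) = Add(Rational(14, 3), Mul(Rational(-1, 3), I), Mul(Rational(-1, 3), w)) (Function('C')(I, w) = Mul(Rational(-1, 3), Add(Add(I, w), Mul(-1, 14))) = Mul(Rational(-1, 3), Add(Add(I, w), -14)) = Mul(Rational(-1, 3), Add(-14, I, w)) = Add(Rational(14, 3), Mul(Rational(-1, 3), I), Mul(Rational(-1, 3), w)))
Add(Add(293160, Function('C')(9, 375)), 136732) = Add(Add(293160, Add(Rational(14, 3), Mul(Rational(-1, 3), 9), Mul(Rational(-1, 3), 375))), 136732) = Add(Add(293160, Add(Rational(14, 3), -3, -125)), 136732) = Add(Add(293160, Rational(-370, 3)), 136732) = Add(Rational(879110, 3), 136732) = Rational(1289306, 3)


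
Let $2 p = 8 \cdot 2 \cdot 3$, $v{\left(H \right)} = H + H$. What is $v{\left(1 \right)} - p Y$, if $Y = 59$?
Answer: $-1414$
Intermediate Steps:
$v{\left(H \right)} = 2 H$
$p = 24$ ($p = \frac{8 \cdot 2 \cdot 3}{2} = \frac{16 \cdot 3}{2} = \frac{1}{2} \cdot 48 = 24$)
$v{\left(1 \right)} - p Y = 2 \cdot 1 - 24 \cdot 59 = 2 - 1416 = -1414$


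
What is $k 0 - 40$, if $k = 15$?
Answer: $-40$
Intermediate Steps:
$k 0 - 40 = 15 \cdot 0 - 40 = 0 - 40 = -40$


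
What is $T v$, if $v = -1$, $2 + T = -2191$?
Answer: $2193$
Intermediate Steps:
$T = -2193$ ($T = -2 - 2191 = -2193$)
$T v = \left(-2193\right) \left(-1\right) = 2193$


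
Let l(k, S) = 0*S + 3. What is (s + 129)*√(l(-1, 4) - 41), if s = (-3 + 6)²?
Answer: 138*I*√38 ≈ 850.69*I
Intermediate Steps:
l(k, S) = 3 (l(k, S) = 0 + 3 = 3)
s = 9 (s = 3² = 9)
(s + 129)*√(l(-1, 4) - 41) = (9 + 129)*√(3 - 41) = 138*√(-38) = 138*(I*√38) = 138*I*√38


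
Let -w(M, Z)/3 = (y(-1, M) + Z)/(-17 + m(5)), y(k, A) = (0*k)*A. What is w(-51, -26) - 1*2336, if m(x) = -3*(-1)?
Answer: -16391/7 ≈ -2341.6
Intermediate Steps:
m(x) = 3
y(k, A) = 0 (y(k, A) = 0*A = 0)
w(M, Z) = 3*Z/14 (w(M, Z) = -3*(0 + Z)/(-17 + 3) = -3*Z/(-14) = -3*Z*(-1)/14 = -(-3)*Z/14 = 3*Z/14)
w(-51, -26) - 1*2336 = (3/14)*(-26) - 1*2336 = -39/7 - 2336 = -16391/7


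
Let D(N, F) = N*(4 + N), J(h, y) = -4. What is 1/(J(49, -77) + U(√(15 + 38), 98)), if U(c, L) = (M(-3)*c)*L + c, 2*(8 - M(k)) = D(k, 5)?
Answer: 1/11509264 + 233*√53/11509264 ≈ 0.00014747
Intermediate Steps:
M(k) = 8 - k*(4 + k)/2
U(c, L) = c + 19*L*c/2 (U(c, L) = ((8 - ½*(-3)*(4 - 3))*c)*L + c = ((8 - ½*(-3)*1)*c)*L + c = ((8 + 3/2)*c)*L + c = (19*c/2)*L + c = 19*L*c/2 + c = c + 19*L*c/2)
1/(J(49, -77) + U(√(15 + 38), 98)) = 1/(-4 + √(15 + 38)*(2 + 19*98)/2) = 1/(-4 + √53*(2 + 1862)/2) = 1/(-4 + (½)*√53*1864) = 1/(-4 + 932*√53)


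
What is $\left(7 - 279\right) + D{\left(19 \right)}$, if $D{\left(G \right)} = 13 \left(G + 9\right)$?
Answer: $92$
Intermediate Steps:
$D{\left(G \right)} = 117 + 13 G$ ($D{\left(G \right)} = 13 \left(9 + G\right) = 117 + 13 G$)
$\left(7 - 279\right) + D{\left(19 \right)} = \left(7 - 279\right) + \left(117 + 13 \cdot 19\right) = -272 + \left(117 + 247\right) = -272 + 364 = 92$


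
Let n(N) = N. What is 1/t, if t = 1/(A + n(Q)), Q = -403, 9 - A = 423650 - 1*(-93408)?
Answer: -517452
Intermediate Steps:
A = -517049 (A = 9 - (423650 - 1*(-93408)) = 9 - (423650 + 93408) = 9 - 1*517058 = 9 - 517058 = -517049)
t = -1/517452 (t = 1/(-517049 - 403) = 1/(-517452) = -1/517452 ≈ -1.9325e-6)
1/t = 1/(-1/517452) = -517452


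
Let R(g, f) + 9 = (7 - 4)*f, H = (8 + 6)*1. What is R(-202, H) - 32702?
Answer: -32669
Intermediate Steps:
H = 14 (H = 14*1 = 14)
R(g, f) = -9 + 3*f (R(g, f) = -9 + (7 - 4)*f = -9 + 3*f)
R(-202, H) - 32702 = (-9 + 3*14) - 32702 = (-9 + 42) - 32702 = 33 - 32702 = -32669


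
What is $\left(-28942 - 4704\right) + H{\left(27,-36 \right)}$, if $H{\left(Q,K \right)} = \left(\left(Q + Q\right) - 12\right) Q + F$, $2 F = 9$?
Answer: $- \frac{65015}{2} \approx -32508.0$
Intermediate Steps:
$F = \frac{9}{2}$ ($F = \frac{1}{2} \cdot 9 = \frac{9}{2} \approx 4.5$)
$H{\left(Q,K \right)} = \frac{9}{2} + Q \left(-12 + 2 Q\right)$ ($H{\left(Q,K \right)} = \left(\left(Q + Q\right) - 12\right) Q + \frac{9}{2} = \left(2 Q - 12\right) Q + \frac{9}{2} = \left(-12 + 2 Q\right) Q + \frac{9}{2} = Q \left(-12 + 2 Q\right) + \frac{9}{2} = \frac{9}{2} + Q \left(-12 + 2 Q\right)$)
$\left(-28942 - 4704\right) + H{\left(27,-36 \right)} = \left(-28942 - 4704\right) + \left(\frac{9}{2} - 324 + 2 \cdot 27^{2}\right) = \left(-28942 - 4704\right) + \left(\frac{9}{2} - 324 + 2 \cdot 729\right) = \left(-28942 - 4704\right) + \left(\frac{9}{2} - 324 + 1458\right) = -33646 + \frac{2277}{2} = - \frac{65015}{2}$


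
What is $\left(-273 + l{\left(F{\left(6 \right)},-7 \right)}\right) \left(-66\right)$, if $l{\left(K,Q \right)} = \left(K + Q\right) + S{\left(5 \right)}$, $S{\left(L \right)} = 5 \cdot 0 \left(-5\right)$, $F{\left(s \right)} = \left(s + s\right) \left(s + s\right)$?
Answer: $8976$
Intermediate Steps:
$F{\left(s \right)} = 4 s^{2}$ ($F{\left(s \right)} = 2 s 2 s = 4 s^{2}$)
$S{\left(L \right)} = 0$ ($S{\left(L \right)} = 5 \cdot 0 = 0$)
$l{\left(K,Q \right)} = K + Q$ ($l{\left(K,Q \right)} = \left(K + Q\right) + 0 = K + Q$)
$\left(-273 + l{\left(F{\left(6 \right)},-7 \right)}\right) \left(-66\right) = \left(-273 - \left(7 - 4 \cdot 6^{2}\right)\right) \left(-66\right) = \left(-273 + \left(4 \cdot 36 - 7\right)\right) \left(-66\right) = \left(-273 + \left(144 - 7\right)\right) \left(-66\right) = \left(-273 + 137\right) \left(-66\right) = \left(-136\right) \left(-66\right) = 8976$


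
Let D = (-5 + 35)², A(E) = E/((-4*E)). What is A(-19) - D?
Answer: -3601/4 ≈ -900.25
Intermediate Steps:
A(E) = -¼ (A(E) = E*(-1/(4*E)) = -¼)
D = 900 (D = 30² = 900)
A(-19) - D = -¼ - 1*900 = -¼ - 900 = -3601/4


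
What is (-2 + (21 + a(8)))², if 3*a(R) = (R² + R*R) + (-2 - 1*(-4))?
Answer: 34969/9 ≈ 3885.4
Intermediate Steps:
a(R) = ⅔ + 2*R²/3 (a(R) = ((R² + R*R) + (-2 - 1*(-4)))/3 = ((R² + R²) + (-2 + 4))/3 = (2*R² + 2)/3 = (2 + 2*R²)/3 = ⅔ + 2*R²/3)
(-2 + (21 + a(8)))² = (-2 + (21 + (⅔ + (⅔)*8²)))² = (-2 + (21 + (⅔ + (⅔)*64)))² = (-2 + (21 + (⅔ + 128/3)))² = (-2 + (21 + 130/3))² = (-2 + 193/3)² = (187/3)² = 34969/9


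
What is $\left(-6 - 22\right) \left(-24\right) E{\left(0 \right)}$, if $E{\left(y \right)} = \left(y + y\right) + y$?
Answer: $0$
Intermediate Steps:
$E{\left(y \right)} = 3 y$ ($E{\left(y \right)} = 2 y + y = 3 y$)
$\left(-6 - 22\right) \left(-24\right) E{\left(0 \right)} = \left(-6 - 22\right) \left(-24\right) 3 \cdot 0 = \left(-6 - 22\right) \left(-24\right) 0 = \left(-28\right) \left(-24\right) 0 = 672 \cdot 0 = 0$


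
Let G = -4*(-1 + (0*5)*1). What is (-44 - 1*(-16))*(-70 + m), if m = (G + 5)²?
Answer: -308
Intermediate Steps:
G = 4 (G = -4*(-1 + 0*1) = -4*(-1 + 0) = -4*(-1) = 4)
m = 81 (m = (4 + 5)² = 9² = 81)
(-44 - 1*(-16))*(-70 + m) = (-44 - 1*(-16))*(-70 + 81) = (-44 + 16)*11 = -28*11 = -308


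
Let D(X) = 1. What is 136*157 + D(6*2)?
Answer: 21353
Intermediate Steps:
136*157 + D(6*2) = 136*157 + 1 = 21352 + 1 = 21353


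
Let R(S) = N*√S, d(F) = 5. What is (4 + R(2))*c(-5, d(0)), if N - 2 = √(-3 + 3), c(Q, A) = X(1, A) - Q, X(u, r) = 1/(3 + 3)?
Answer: 62/3 + 31*√2/3 ≈ 35.280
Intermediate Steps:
X(u, r) = ⅙ (X(u, r) = 1/6 = ⅙)
c(Q, A) = ⅙ - Q
N = 2 (N = 2 + √(-3 + 3) = 2 + √0 = 2 + 0 = 2)
R(S) = 2*√S
(4 + R(2))*c(-5, d(0)) = (4 + 2*√2)*(⅙ - 1*(-5)) = (4 + 2*√2)*(⅙ + 5) = (4 + 2*√2)*(31/6) = 62/3 + 31*√2/3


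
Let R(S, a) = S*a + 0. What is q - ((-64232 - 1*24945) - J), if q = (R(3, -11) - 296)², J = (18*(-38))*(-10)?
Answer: 204258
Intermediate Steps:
J = 6840 (J = -684*(-10) = 6840)
R(S, a) = S*a
q = 108241 (q = (3*(-11) - 296)² = (-33 - 296)² = (-329)² = 108241)
q - ((-64232 - 1*24945) - J) = 108241 - ((-64232 - 1*24945) - 1*6840) = 108241 - ((-64232 - 24945) - 6840) = 108241 - (-89177 - 6840) = 108241 - 1*(-96017) = 108241 + 96017 = 204258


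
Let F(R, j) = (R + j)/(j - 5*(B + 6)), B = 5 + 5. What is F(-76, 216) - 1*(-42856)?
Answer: 1457139/34 ≈ 42857.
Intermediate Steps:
B = 10
F(R, j) = (R + j)/(-80 + j) (F(R, j) = (R + j)/(j - 5*(10 + 6)) = (R + j)/(j - 5*16) = (R + j)/(j - 80) = (R + j)/(-80 + j))
F(-76, 216) - 1*(-42856) = (-76 + 216)/(-80 + 216) - 1*(-42856) = 140/136 + 42856 = (1/136)*140 + 42856 = 35/34 + 42856 = 1457139/34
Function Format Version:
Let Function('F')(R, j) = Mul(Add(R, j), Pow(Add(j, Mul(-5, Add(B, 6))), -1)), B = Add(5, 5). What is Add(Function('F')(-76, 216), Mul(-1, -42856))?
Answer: Rational(1457139, 34) ≈ 42857.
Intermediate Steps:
B = 10
Function('F')(R, j) = Mul(Pow(Add(-80, j), -1), Add(R, j)) (Function('F')(R, j) = Mul(Add(R, j), Pow(Add(j, Mul(-5, Add(10, 6))), -1)) = Mul(Add(R, j), Pow(Add(j, Mul(-5, 16)), -1)) = Mul(Add(R, j), Pow(Add(j, -80), -1)) = Mul(Add(R, j), Pow(Add(-80, j), -1)) = Mul(Pow(Add(-80, j), -1), Add(R, j)))
Add(Function('F')(-76, 216), Mul(-1, -42856)) = Add(Mul(Pow(Add(-80, 216), -1), Add(-76, 216)), Mul(-1, -42856)) = Add(Mul(Pow(136, -1), 140), 42856) = Add(Mul(Rational(1, 136), 140), 42856) = Add(Rational(35, 34), 42856) = Rational(1457139, 34)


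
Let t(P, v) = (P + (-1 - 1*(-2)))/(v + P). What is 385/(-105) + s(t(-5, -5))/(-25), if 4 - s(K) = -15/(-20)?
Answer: -1139/300 ≈ -3.7967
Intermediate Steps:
t(P, v) = (1 + P)/(P + v) (t(P, v) = (P + (-1 + 2))/(P + v) = (P + 1)/(P + v) = (1 + P)/(P + v))
s(K) = 13/4 (s(K) = 4 - (-15)/(-20) = 4 - (-15)*(-1)/20 = 4 - 1*¾ = 4 - ¾ = 13/4)
385/(-105) + s(t(-5, -5))/(-25) = 385/(-105) + (13/4)/(-25) = 385*(-1/105) + (13/4)*(-1/25) = -11/3 - 13/100 = -1139/300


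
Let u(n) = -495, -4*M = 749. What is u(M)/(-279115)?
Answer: 99/55823 ≈ 0.0017735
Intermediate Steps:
M = -749/4 (M = -1/4*749 = -749/4 ≈ -187.25)
u(M)/(-279115) = -495/(-279115) = -495*(-1/279115) = 99/55823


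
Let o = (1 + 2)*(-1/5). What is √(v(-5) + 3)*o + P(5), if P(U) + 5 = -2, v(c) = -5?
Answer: -7 - 3*I*√2/5 ≈ -7.0 - 0.84853*I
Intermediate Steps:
P(U) = -7 (P(U) = -5 - 2 = -7)
o = -⅗ (o = 3*(-1*⅕) = 3*(-⅕) = -⅗ ≈ -0.60000)
√(v(-5) + 3)*o + P(5) = √(-5 + 3)*(-⅗) - 7 = √(-2)*(-⅗) - 7 = (I*√2)*(-⅗) - 7 = -3*I*√2/5 - 7 = -7 - 3*I*√2/5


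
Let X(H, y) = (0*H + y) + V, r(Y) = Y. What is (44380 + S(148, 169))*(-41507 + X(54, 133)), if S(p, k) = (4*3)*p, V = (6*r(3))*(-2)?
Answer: -1911319960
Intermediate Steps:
V = -36 (V = (6*3)*(-2) = 18*(-2) = -36)
X(H, y) = -36 + y (X(H, y) = (0*H + y) - 36 = (0 + y) - 36 = y - 36 = -36 + y)
S(p, k) = 12*p
(44380 + S(148, 169))*(-41507 + X(54, 133)) = (44380 + 12*148)*(-41507 + (-36 + 133)) = (44380 + 1776)*(-41507 + 97) = 46156*(-41410) = -1911319960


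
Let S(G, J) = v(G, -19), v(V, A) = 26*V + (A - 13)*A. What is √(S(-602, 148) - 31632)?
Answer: 2*I*√11669 ≈ 216.05*I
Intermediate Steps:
v(V, A) = 26*V + A*(-13 + A) (v(V, A) = 26*V + (-13 + A)*A = 26*V + A*(-13 + A))
S(G, J) = 608 + 26*G (S(G, J) = (-19)² - 13*(-19) + 26*G = 361 + 247 + 26*G = 608 + 26*G)
√(S(-602, 148) - 31632) = √((608 + 26*(-602)) - 31632) = √((608 - 15652) - 31632) = √(-15044 - 31632) = √(-46676) = 2*I*√11669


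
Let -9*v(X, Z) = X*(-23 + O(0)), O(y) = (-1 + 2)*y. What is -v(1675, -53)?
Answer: -38525/9 ≈ -4280.6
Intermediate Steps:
O(y) = y (O(y) = 1*y = y)
v(X, Z) = 23*X/9 (v(X, Z) = -X*(-23 + 0)/9 = -X*(-23)/9 = -(-23)*X/9 = 23*X/9)
-v(1675, -53) = -23*1675/9 = -1*38525/9 = -38525/9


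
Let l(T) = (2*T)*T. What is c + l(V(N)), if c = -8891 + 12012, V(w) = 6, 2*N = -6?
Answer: 3193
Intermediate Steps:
N = -3 (N = (½)*(-6) = -3)
c = 3121
l(T) = 2*T²
c + l(V(N)) = 3121 + 2*6² = 3121 + 2*36 = 3121 + 72 = 3193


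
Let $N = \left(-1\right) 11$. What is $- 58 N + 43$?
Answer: $681$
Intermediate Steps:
$N = -11$
$- 58 N + 43 = \left(-58\right) \left(-11\right) + 43 = 638 + 43 = 681$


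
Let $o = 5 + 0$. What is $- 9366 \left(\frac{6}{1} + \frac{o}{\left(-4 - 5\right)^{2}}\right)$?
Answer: $- \frac{1532902}{27} \approx -56774.0$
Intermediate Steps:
$o = 5$
$- 9366 \left(\frac{6}{1} + \frac{o}{\left(-4 - 5\right)^{2}}\right) = - 9366 \left(\frac{6}{1} + \frac{5}{\left(-4 - 5\right)^{2}}\right) = - 9366 \left(6 \cdot 1 + \frac{5}{\left(-9\right)^{2}}\right) = - 9366 \left(6 + \frac{5}{81}\right) = \left(-9366\right) \frac{491}{81} = - \frac{1532902}{27}$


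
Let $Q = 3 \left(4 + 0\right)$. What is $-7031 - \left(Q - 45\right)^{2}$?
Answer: $-8120$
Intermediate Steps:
$Q = 12$ ($Q = 3 \cdot 4 = 12$)
$-7031 - \left(Q - 45\right)^{2} = -7031 - \left(12 - 45\right)^{2} = -7031 - \left(-33\right)^{2} = -7031 - 1089 = -8120$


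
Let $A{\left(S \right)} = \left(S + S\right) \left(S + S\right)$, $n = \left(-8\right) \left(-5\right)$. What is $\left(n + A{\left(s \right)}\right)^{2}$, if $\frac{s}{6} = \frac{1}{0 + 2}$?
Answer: $5776$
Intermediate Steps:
$n = 40$
$s = 3$ ($s = \frac{6}{0 + 2} = \frac{6}{2} = 6 \cdot \frac{1}{2} = 3$)
$A{\left(S \right)} = 4 S^{2}$ ($A{\left(S \right)} = 2 S 2 S = 4 S^{2}$)
$\left(n + A{\left(s \right)}\right)^{2} = \left(40 + 4 \cdot 3^{2}\right)^{2} = \left(40 + 4 \cdot 9\right)^{2} = \left(40 + 36\right)^{2} = 76^{2} = 5776$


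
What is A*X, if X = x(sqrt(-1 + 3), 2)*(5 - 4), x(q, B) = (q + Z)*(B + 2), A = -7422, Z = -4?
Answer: 118752 - 29688*sqrt(2) ≈ 76767.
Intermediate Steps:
x(q, B) = (-4 + q)*(2 + B) (x(q, B) = (q - 4)*(B + 2) = (-4 + q)*(2 + B))
X = -16 + 4*sqrt(2) (X = (-8 - 4*2 + 2*sqrt(-1 + 3) + 2*sqrt(-1 + 3))*(5 - 4) = (-8 - 8 + 2*sqrt(2) + 2*sqrt(2))*1 = (-16 + 4*sqrt(2))*1 = -16 + 4*sqrt(2) ≈ -10.343)
A*X = -7422*(-16 + 4*sqrt(2)) = 118752 - 29688*sqrt(2)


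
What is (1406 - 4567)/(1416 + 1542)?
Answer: -109/102 ≈ -1.0686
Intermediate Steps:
(1406 - 4567)/(1416 + 1542) = -3161/2958 = -3161*1/2958 = -109/102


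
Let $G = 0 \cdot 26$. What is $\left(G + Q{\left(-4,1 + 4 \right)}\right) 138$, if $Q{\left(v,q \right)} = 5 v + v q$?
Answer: $-5520$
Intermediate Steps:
$G = 0$
$Q{\left(v,q \right)} = 5 v + q v$
$\left(G + Q{\left(-4,1 + 4 \right)}\right) 138 = \left(0 - 4 \left(5 + \left(1 + 4\right)\right)\right) 138 = \left(0 - 4 \left(5 + 5\right)\right) 138 = \left(0 - 40\right) 138 = \left(-40\right) 138 = -5520$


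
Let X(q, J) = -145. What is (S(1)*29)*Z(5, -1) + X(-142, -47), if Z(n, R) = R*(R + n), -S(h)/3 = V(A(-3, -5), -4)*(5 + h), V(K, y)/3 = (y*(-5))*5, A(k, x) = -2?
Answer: 626255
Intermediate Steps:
V(K, y) = -75*y (V(K, y) = 3*((y*(-5))*5) = 3*(-5*y*5) = 3*(-25*y) = -75*y)
S(h) = -4500 - 900*h (S(h) = -3*(-75*(-4))*(5 + h) = -900*(5 + h) = -3*(1500 + 300*h) = -4500 - 900*h)
(S(1)*29)*Z(5, -1) + X(-142, -47) = ((-4500 - 900*1)*29)*(-(-1 + 5)) - 145 = ((-4500 - 900)*29)*(-1*4) - 145 = -5400*29*(-4) - 145 = -156600*(-4) - 145 = 626400 - 145 = 626255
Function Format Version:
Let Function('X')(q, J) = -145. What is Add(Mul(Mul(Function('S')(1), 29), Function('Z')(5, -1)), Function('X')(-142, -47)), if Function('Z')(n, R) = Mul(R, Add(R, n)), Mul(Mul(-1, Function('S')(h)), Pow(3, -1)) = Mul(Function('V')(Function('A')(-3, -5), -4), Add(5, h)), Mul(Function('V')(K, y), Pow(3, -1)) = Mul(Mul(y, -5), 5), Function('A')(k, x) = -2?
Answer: 626255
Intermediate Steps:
Function('V')(K, y) = Mul(-75, y) (Function('V')(K, y) = Mul(3, Mul(Mul(y, -5), 5)) = Mul(3, Mul(Mul(-5, y), 5)) = Mul(3, Mul(-25, y)) = Mul(-75, y))
Function('S')(h) = Add(-4500, Mul(-900, h)) (Function('S')(h) = Mul(-3, Mul(Mul(-75, -4), Add(5, h))) = Mul(-3, Mul(300, Add(5, h))) = Mul(-3, Add(1500, Mul(300, h))) = Add(-4500, Mul(-900, h)))
Add(Mul(Mul(Function('S')(1), 29), Function('Z')(5, -1)), Function('X')(-142, -47)) = Add(Mul(Mul(Add(-4500, Mul(-900, 1)), 29), Mul(-1, Add(-1, 5))), -145) = Add(Mul(Mul(Add(-4500, -900), 29), Mul(-1, 4)), -145) = Add(Mul(Mul(-5400, 29), -4), -145) = Add(Mul(-156600, -4), -145) = Add(626400, -145) = 626255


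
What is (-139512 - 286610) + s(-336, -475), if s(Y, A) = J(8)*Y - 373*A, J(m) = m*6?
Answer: -265075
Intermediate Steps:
J(m) = 6*m
s(Y, A) = -373*A + 48*Y (s(Y, A) = (6*8)*Y - 373*A = 48*Y - 373*A = -373*A + 48*Y)
(-139512 - 286610) + s(-336, -475) = (-139512 - 286610) + (-373*(-475) + 48*(-336)) = -426122 + (177175 - 16128) = -426122 + 161047 = -265075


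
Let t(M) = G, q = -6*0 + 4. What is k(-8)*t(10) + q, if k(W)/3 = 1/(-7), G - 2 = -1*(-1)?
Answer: 19/7 ≈ 2.7143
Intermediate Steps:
G = 3 (G = 2 - 1*(-1) = 2 + 1 = 3)
q = 4 (q = 0 + 4 = 4)
k(W) = -3/7 (k(W) = 3/(-7) = 3*(-1/7) = -3/7)
t(M) = 3
k(-8)*t(10) + q = -3/7*3 + 4 = -9/7 + 4 = 19/7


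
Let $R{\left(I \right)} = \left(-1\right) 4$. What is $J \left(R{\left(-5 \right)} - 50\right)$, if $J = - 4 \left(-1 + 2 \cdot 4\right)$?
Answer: $1512$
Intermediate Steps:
$J = -28$ ($J = - 4 \left(-1 + 8\right) = \left(-4\right) 7 = -28$)
$R{\left(I \right)} = -4$
$J \left(R{\left(-5 \right)} - 50\right) = - 28 \left(-4 - 50\right) = \left(-28\right) \left(-54\right) = 1512$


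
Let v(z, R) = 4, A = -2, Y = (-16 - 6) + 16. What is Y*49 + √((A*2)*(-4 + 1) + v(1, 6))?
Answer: -290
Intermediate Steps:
Y = -6 (Y = -22 + 16 = -6)
Y*49 + √((A*2)*(-4 + 1) + v(1, 6)) = -6*49 + √((-2*2)*(-4 + 1) + 4) = -294 + √(-4*(-3) + 4) = -294 + √(12 + 4) = -294 + √16 = -294 + 4 = -290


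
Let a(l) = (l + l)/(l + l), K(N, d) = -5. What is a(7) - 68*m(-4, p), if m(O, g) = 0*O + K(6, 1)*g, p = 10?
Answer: 3401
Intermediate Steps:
m(O, g) = -5*g (m(O, g) = 0*O - 5*g = 0 - 5*g = -5*g)
a(l) = 1 (a(l) = (2*l)/((2*l)) = (2*l)*(1/(2*l)) = 1)
a(7) - 68*m(-4, p) = 1 - (-340)*10 = 1 - 68*(-50) = 1 + 3400 = 3401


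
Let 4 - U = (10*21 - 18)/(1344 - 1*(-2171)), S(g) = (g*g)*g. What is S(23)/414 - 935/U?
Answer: -25910639/124812 ≈ -207.60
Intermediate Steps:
S(g) = g³ (S(g) = g²*g = g³)
U = 13868/3515 (U = 4 - (10*21 - 18)/(1344 - 1*(-2171)) = 4 - (210 - 18)/(1344 + 2171) = 4 - 192/3515 = 13868/3515 ≈ 3.9454)
S(23)/414 - 935/U = 23³/414 - 935/13868/3515 = 12167*(1/414) - 935*3515/13868 = 529/18 - 3286525/13868 = -25910639/124812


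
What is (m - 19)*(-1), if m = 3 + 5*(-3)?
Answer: 31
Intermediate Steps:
m = -12 (m = 3 - 15 = -12)
(m - 19)*(-1) = (-12 - 19)*(-1) = -31*(-1) = 31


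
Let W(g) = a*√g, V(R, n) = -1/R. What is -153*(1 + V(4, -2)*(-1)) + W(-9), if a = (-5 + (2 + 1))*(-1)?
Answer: -765/4 + 6*I ≈ -191.25 + 6.0*I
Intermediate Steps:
a = 2 (a = (-5 + 3)*(-1) = -2*(-1) = 2)
W(g) = 2*√g
-153*(1 + V(4, -2)*(-1)) + W(-9) = -153*(1 - 1/4*(-1)) + 2*√(-9) = -153*(1 - 1*¼*(-1)) + 2*(3*I) = -153*(1 - ¼*(-1)) + 6*I = -153*(1 + ¼) + 6*I = -153*5/4 + 6*I = -765/4 + 6*I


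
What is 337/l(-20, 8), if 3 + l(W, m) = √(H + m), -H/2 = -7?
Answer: 1011/13 + 337*√22/13 ≈ 199.36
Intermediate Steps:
H = 14 (H = -2*(-7) = 14)
l(W, m) = -3 + √(14 + m)
337/l(-20, 8) = 337/(-3 + √(14 + 8)) = 337/(-3 + √22)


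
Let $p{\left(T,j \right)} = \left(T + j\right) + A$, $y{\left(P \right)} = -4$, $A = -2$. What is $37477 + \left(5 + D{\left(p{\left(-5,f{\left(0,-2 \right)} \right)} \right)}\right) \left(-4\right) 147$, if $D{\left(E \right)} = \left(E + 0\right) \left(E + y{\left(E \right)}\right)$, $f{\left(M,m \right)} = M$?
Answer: $-10739$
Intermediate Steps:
$p{\left(T,j \right)} = -2 + T + j$ ($p{\left(T,j \right)} = \left(T + j\right) - 2 = -2 + T + j$)
$D{\left(E \right)} = E \left(-4 + E\right)$ ($D{\left(E \right)} = \left(E + 0\right) \left(E - 4\right) = E \left(-4 + E\right)$)
$37477 + \left(5 + D{\left(p{\left(-5,f{\left(0,-2 \right)} \right)} \right)}\right) \left(-4\right) 147 = 37477 + \left(5 + \left(-2 - 5 + 0\right) \left(-4 - 7\right)\right) \left(-4\right) 147 = 37477 + \left(5 - 7 \left(-4 - 7\right)\right) \left(-4\right) 147 = 37477 + \left(5 - -77\right) \left(-4\right) 147 = 37477 + \left(5 + 77\right) \left(-4\right) 147 = 37477 + 82 \left(-4\right) 147 = 37477 - 48216 = -10739$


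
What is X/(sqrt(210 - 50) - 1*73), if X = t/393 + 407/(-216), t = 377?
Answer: 1910629/146262024 + 26173*sqrt(10)/36565506 ≈ 0.015327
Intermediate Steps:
X = -26173/28296 (X = 377/393 + 407/(-216) = 377*(1/393) + 407*(-1/216) = 377/393 - 407/216 = -26173/28296 ≈ -0.92497)
X/(sqrt(210 - 50) - 1*73) = -26173/(28296*(sqrt(210 - 50) - 1*73)) = -26173/(28296*(sqrt(160) - 73)) = -26173/(28296*(4*sqrt(10) - 73)) = -26173/(28296*(-73 + 4*sqrt(10)))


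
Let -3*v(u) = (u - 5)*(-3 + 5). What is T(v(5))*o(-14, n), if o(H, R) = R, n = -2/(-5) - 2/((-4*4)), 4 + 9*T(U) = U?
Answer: -7/30 ≈ -0.23333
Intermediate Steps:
v(u) = 10/3 - 2*u/3 (v(u) = -(u - 5)*(-3 + 5)/3 = -(-5 + u)*2/3 = -(-10 + 2*u)/3 = 10/3 - 2*u/3)
T(U) = -4/9 + U/9
n = 21/40 (n = -2*(-⅕) - 2/(-16) = ⅖ - 2*(-1/16) = ⅖ + ⅛ = 21/40 ≈ 0.52500)
T(v(5))*o(-14, n) = (-4/9 + (10/3 - ⅔*5)/9)*(21/40) = (-4/9 + (10/3 - 10/3)/9)*(21/40) = (-4/9 + (⅑)*0)*(21/40) = (-4/9 + 0)*(21/40) = -4/9*21/40 = -7/30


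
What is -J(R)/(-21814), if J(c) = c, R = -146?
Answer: -73/10907 ≈ -0.0066929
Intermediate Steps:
-J(R)/(-21814) = -1*(-146)/(-21814) = 146*(-1/21814) = -73/10907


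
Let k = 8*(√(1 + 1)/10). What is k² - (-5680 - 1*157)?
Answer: 145957/25 ≈ 5838.3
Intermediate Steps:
k = 4*√2/5 (k = 8*(√2*(⅒)) = 8*(√2/10) = 4*√2/5 ≈ 1.1314)
k² - (-5680 - 1*157) = (4*√2/5)² - (-5680 - 1*157) = 32/25 - (-5680 - 157) = 32/25 - 1*(-5837) = 32/25 + 5837 = 145957/25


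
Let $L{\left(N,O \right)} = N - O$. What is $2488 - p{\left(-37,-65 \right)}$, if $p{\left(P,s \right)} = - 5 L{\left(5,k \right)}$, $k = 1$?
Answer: $2508$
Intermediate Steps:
$p{\left(P,s \right)} = -20$ ($p{\left(P,s \right)} = - 5 \left(5 - 1\right) = \left(-5\right) 4 = -20$)
$2488 - p{\left(-37,-65 \right)} = 2488 - -20 = 2488 + 20 = 2508$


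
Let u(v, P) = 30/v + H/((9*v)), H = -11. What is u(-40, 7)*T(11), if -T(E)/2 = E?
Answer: 2849/180 ≈ 15.828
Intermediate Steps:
T(E) = -2*E
u(v, P) = 259/(9*v) (u(v, P) = 30/v - 11*1/(9*v) = 30/v - 11/(9*v) = 259/(9*v))
u(-40, 7)*T(11) = ((259/9)/(-40))*(-2*11) = ((259/9)*(-1/40))*(-22) = -259/360*(-22) = 2849/180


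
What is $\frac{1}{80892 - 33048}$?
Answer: $\frac{1}{47844} \approx 2.0901 \cdot 10^{-5}$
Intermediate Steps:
$\frac{1}{80892 - 33048} = \frac{1}{47844}$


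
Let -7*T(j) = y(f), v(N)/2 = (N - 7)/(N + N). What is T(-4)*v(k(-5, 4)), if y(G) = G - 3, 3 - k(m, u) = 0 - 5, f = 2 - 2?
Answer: 3/56 ≈ 0.053571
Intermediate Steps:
f = 0
k(m, u) = 8 (k(m, u) = 3 - (0 - 5) = 3 - 1*(-5) = 3 + 5 = 8)
v(N) = (-7 + N)/N (v(N) = 2*((N - 7)/(N + N)) = 2*((-7 + N)/((2*N))) = 2*((-7 + N)*(1/(2*N))) = 2*((-7 + N)/(2*N)) = (-7 + N)/N)
y(G) = -3 + G
T(j) = 3/7 (T(j) = -(-3 + 0)/7 = -⅐*(-3) = 3/7)
T(-4)*v(k(-5, 4)) = 3*((-7 + 8)/8)/7 = 3*((⅛)*1)/7 = (3/7)*(⅛) = 3/56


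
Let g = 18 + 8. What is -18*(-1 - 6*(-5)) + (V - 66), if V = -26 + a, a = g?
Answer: -588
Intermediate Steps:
g = 26
a = 26
V = 0 (V = -26 + 26 = 0)
-18*(-1 - 6*(-5)) + (V - 66) = -18*(-1 - 6*(-5)) + (0 - 66) = -18*(-1 + 30) - 66 = -18*29 - 66 = -522 - 66 = -588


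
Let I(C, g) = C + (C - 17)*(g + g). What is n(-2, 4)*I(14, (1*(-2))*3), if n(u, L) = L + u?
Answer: 100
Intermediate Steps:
I(C, g) = C + 2*g*(-17 + C) (I(C, g) = C + (-17 + C)*(2*g) = C + 2*g*(-17 + C))
n(-2, 4)*I(14, (1*(-2))*3) = (4 - 2)*(14 - 34*1*(-2)*3 + 2*14*((1*(-2))*3)) = 2*(14 - (-68)*3 + 2*14*(-2*3)) = 2*(14 - 34*(-6) + 2*14*(-6)) = 2*(14 + 204 - 168) = 2*50 = 100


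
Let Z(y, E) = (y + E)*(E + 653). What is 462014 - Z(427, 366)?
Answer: -346053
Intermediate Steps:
Z(y, E) = (653 + E)*(E + y) (Z(y, E) = (E + y)*(653 + E) = (653 + E)*(E + y))
462014 - Z(427, 366) = 462014 - (366**2 + 653*366 + 653*427 + 366*427) = 462014 - (133956 + 238998 + 278831 + 156282) = 462014 - 1*808067 = 462014 - 808067 = -346053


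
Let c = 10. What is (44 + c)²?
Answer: 2916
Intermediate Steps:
(44 + c)² = (44 + 10)² = 54² = 2916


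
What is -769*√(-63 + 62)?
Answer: -769*I ≈ -769.0*I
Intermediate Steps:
-769*√(-63 + 62) = -769*I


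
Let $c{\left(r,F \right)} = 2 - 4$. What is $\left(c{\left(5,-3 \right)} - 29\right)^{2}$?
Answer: $961$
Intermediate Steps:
$c{\left(r,F \right)} = -2$ ($c{\left(r,F \right)} = 2 - 4 = -2$)
$\left(c{\left(5,-3 \right)} - 29\right)^{2} = \left(-2 - 29\right)^{2} = \left(-31\right)^{2} = 961$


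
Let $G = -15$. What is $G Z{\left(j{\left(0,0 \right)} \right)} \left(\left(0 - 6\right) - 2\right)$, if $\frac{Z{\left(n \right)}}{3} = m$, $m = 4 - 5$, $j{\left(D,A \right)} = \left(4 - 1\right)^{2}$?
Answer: $-360$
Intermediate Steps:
$j{\left(D,A \right)} = 9$ ($j{\left(D,A \right)} = 3^{2} = 9$)
$m = -1$ ($m = 4 - 5 = -1$)
$Z{\left(n \right)} = -3$ ($Z{\left(n \right)} = 3 \left(-1\right) = -3$)
$G Z{\left(j{\left(0,0 \right)} \right)} \left(\left(0 - 6\right) - 2\right) = \left(-15\right) \left(-3\right) \left(\left(0 - 6\right) - 2\right) = 45 \left(-6 - 2\right) = 45 \left(-8\right) = -360$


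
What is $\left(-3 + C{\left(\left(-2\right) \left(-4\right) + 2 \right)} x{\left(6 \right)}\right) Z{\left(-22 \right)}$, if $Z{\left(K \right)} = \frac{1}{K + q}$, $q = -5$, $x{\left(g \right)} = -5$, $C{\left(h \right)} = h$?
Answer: $\frac{53}{27} \approx 1.963$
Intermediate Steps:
$Z{\left(K \right)} = \frac{1}{-5 + K}$ ($Z{\left(K \right)} = \frac{1}{K - 5} = \frac{1}{-5 + K}$)
$\left(-3 + C{\left(\left(-2\right) \left(-4\right) + 2 \right)} x{\left(6 \right)}\right) Z{\left(-22 \right)} = \frac{-3 + \left(\left(-2\right) \left(-4\right) + 2\right) \left(-5\right)}{-5 - 22} = \frac{-3 + \left(8 + 2\right) \left(-5\right)}{-27} = \left(-3 + 10 \left(-5\right)\right) \left(- \frac{1}{27}\right) = \left(-3 - 50\right) \left(- \frac{1}{27}\right) = \left(-53\right) \left(- \frac{1}{27}\right) = \frac{53}{27}$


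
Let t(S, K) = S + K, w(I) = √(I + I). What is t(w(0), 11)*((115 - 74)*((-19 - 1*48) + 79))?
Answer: 5412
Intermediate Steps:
w(I) = √2*√I (w(I) = √(2*I) = √2*√I)
t(S, K) = K + S
t(w(0), 11)*((115 - 74)*((-19 - 1*48) + 79)) = (11 + √2*√0)*((115 - 74)*((-19 - 1*48) + 79)) = (11 + √2*0)*(41*((-19 - 48) + 79)) = (11 + 0)*(41*(-67 + 79)) = 11*(41*12) = 11*492 = 5412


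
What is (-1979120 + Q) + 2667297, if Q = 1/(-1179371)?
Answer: 811615996666/1179371 ≈ 6.8818e+5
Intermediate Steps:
Q = -1/1179371 ≈ -8.4791e-7
(-1979120 + Q) + 2667297 = (-1979120 - 1/1179371) + 2667297 = -2334116733521/1179371 + 2667297 = 811615996666/1179371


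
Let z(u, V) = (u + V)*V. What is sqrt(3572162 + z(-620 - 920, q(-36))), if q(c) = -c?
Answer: sqrt(3518018) ≈ 1875.6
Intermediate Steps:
z(u, V) = V*(V + u) (z(u, V) = (V + u)*V = V*(V + u))
sqrt(3572162 + z(-620 - 920, q(-36))) = sqrt(3572162 + (-1*(-36))*(-1*(-36) + (-620 - 920))) = sqrt(3572162 + 36*(36 - 1540)) = sqrt(3572162 + 36*(-1504)) = sqrt(3572162 - 54144) = sqrt(3518018)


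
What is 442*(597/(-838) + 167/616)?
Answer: -25172563/129052 ≈ -195.06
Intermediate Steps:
442*(597/(-838) + 167/616) = 442*(597*(-1/838) + 167*(1/616)) = 442*(-597/838 + 167/616) = 442*(-113903/258104) = -25172563/129052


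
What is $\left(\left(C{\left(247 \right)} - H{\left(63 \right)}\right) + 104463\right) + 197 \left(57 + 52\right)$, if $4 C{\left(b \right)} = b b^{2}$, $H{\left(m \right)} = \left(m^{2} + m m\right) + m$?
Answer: $\frac{15540963}{4} \approx 3.8852 \cdot 10^{6}$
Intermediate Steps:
$H{\left(m \right)} = m + 2 m^{2}$ ($H{\left(m \right)} = \left(m^{2} + m^{2}\right) + m = 2 m^{2} + m = m + 2 m^{2}$)
$C{\left(b \right)} = \frac{b^{3}}{4}$ ($C{\left(b \right)} = \frac{b b^{2}}{4} = \frac{b^{3}}{4}$)
$\left(\left(C{\left(247 \right)} - H{\left(63 \right)}\right) + 104463\right) + 197 \left(57 + 52\right) = \left(\left(\frac{247^{3}}{4} - 63 \left(1 + 2 \cdot 63\right)\right) + 104463\right) + 197 \left(57 + 52\right) = \left(\left(\frac{1}{4} \cdot 15069223 - 63 \left(1 + 126\right)\right) + 104463\right) + 197 \cdot 109 = \left(\left(\frac{15069223}{4} - 63 \cdot 127\right) + 104463\right) + 21473 = \left(\left(\frac{15069223}{4} - 8001\right) + 104463\right) + 21473 = \left(\frac{15037219}{4} + 104463\right) + 21473 = \frac{15455071}{4} + 21473 = \frac{15540963}{4}$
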